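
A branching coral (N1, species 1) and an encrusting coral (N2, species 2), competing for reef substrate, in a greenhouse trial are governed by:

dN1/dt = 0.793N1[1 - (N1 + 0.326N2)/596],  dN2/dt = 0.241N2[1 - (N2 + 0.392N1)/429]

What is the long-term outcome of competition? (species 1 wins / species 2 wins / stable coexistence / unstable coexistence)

stable coexistence

Compare the nullcline intercepts: K1/α12 = 596/0.326 = 1830 > K2 = 429; K2/α21 = 429/0.392 = 1090 > K1 = 596.
Since both inequalities hold, each species can invade when rare, so the interior equilibrium is stable.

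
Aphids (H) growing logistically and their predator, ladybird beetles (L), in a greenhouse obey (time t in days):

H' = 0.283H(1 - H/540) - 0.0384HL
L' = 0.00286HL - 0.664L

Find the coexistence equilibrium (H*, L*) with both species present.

H* ≈ 232, L* ≈ 4.2

From dL/dt = 0 with L > 0: 0.00286H* = 0.664, so H* = 232.
Substitute into dH/dt = 0: 0.283(1 - 232/540) = 0.0384L*.
The bracket is 0.57, giving L* = 0.161/0.0384 = 4.2.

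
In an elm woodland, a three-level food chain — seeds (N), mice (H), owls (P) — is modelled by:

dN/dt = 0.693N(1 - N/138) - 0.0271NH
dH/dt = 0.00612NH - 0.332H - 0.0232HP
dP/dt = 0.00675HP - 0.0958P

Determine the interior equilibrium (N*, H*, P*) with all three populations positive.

From dP/dt = 0: 0.00675H* = 0.0958, so H* = 14.2.
From dN/dt = 0: 0.693(1 - N*/138) = 0.0271·14.2, giving N* = 138·(1 - 0.555) = 61.4.
From dH/dt = 0: 0.00612·61.4 - 0.332 = 0.0232P*, so P* = 0.0438/0.0232 = 1.89.

N* ≈ 61.4, H* ≈ 14.2, P* ≈ 1.89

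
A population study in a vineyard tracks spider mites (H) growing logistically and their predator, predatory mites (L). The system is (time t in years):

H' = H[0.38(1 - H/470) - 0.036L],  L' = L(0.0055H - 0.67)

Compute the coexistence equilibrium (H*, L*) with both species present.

From dL/dt = 0 with L > 0: 0.0055H* = 0.67, so H* = 122.
Substitute into dH/dt = 0: 0.38(1 - 122/470) = 0.036L*.
The bracket is 0.741, giving L* = 0.282/0.036 = 7.82.

H* ≈ 122, L* ≈ 7.82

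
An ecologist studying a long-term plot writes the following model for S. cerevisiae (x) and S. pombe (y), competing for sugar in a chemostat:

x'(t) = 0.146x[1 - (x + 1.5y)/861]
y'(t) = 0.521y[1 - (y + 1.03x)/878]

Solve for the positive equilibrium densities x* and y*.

Setting both brackets to zero gives the nullclines x + 1.5y = 861 and 1.03x + y = 878.
Substituting y = 878 - 1.03x into the first: x(1 - 1.5·1.03) = 861 - 1.5·878.
So x* = -456/-0.545 = 837, and then y* = 878 - 1.03·837 = 16.2.

x* ≈ 837, y* ≈ 16.2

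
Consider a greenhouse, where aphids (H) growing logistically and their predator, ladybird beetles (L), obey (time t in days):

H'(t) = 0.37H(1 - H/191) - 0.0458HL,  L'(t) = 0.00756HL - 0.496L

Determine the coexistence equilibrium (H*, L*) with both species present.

From dL/dt = 0 with L > 0: 0.00756H* = 0.496, so H* = 65.6.
Substitute into dH/dt = 0: 0.37(1 - 65.6/191) = 0.0458L*.
The bracket is 0.657, giving L* = 0.243/0.0458 = 5.3.

H* ≈ 65.6, L* ≈ 5.3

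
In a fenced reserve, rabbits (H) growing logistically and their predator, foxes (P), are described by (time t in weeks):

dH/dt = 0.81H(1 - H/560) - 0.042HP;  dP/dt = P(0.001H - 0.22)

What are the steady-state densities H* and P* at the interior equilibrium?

From dP/dt = 0 with P > 0: 0.001H* = 0.22, so H* = 220.
Substitute into dH/dt = 0: 0.81(1 - 220/560) = 0.042P*.
The bracket is 0.607, giving P* = 0.492/0.042 = 11.7.

H* ≈ 220, P* ≈ 11.7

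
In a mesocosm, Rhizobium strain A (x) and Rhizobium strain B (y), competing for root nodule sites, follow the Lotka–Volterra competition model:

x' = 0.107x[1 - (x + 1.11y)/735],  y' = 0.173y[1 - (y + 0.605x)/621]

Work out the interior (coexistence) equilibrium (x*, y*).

x* ≈ 139, y* ≈ 537

Setting both brackets to zero gives the nullclines x + 1.11y = 735 and 0.605x + y = 621.
Substituting y = 621 - 0.605x into the first: x(1 - 1.11·0.605) = 735 - 1.11·621.
So x* = 45.7/0.328 = 139, and then y* = 621 - 0.605·139 = 537.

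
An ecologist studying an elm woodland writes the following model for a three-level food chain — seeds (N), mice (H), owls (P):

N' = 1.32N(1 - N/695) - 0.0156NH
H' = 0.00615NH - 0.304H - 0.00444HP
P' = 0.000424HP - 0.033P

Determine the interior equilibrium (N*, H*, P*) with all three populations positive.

N* ≈ 55.7, H* ≈ 77.8, P* ≈ 8.73

From dP/dt = 0: 0.000424H* = 0.033, so H* = 77.8.
From dN/dt = 0: 1.32(1 - N*/695) = 0.0156·77.8, giving N* = 695·(1 - 0.92) = 55.7.
From dH/dt = 0: 0.00615·55.7 - 0.304 = 0.00444P*, so P* = 0.0387/0.00444 = 8.73.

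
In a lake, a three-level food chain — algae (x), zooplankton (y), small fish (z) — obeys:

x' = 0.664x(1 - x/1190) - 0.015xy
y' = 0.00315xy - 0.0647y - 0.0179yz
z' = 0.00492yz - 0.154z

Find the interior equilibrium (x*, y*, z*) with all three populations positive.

x* ≈ 349, y* ≈ 31.3, z* ≈ 57.7

From dz/dt = 0: 0.00492y* = 0.154, so y* = 31.3.
From dx/dt = 0: 0.664(1 - x*/1190) = 0.015·31.3, giving x* = 1190·(1 - 0.707) = 349.
From dy/dt = 0: 0.00315·349 - 0.0647 = 0.0179z*, so z* = 1.03/0.0179 = 57.7.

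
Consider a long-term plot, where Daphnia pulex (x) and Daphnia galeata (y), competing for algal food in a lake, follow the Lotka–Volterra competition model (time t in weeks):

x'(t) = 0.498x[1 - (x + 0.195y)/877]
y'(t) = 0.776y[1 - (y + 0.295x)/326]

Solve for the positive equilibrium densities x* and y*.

x* ≈ 863, y* ≈ 71.4

Setting both brackets to zero gives the nullclines x + 0.195y = 877 and 0.295x + y = 326.
Substituting y = 326 - 0.295x into the first: x(1 - 0.195·0.295) = 877 - 0.195·326.
So x* = 813/0.942 = 863, and then y* = 326 - 0.295·863 = 71.4.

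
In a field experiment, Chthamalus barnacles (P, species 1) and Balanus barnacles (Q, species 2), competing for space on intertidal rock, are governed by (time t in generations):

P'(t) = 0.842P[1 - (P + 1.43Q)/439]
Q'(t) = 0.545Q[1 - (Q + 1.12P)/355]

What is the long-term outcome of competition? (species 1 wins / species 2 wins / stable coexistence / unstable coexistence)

unstable coexistence (outcome depends on initial conditions)

Compare the nullcline intercepts: K1/α12 = 439/1.43 = 307 < K2 = 355; K2/α21 = 355/1.12 = 317 < K1 = 439.
Since both are reversed, neither can invade when rare; the interior point is a saddle.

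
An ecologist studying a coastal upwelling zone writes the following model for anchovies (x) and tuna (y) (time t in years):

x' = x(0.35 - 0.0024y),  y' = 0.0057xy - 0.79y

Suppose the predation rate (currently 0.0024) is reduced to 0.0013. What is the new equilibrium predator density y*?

At the interior fixed point, setting dx/dt = 0 with x > 0 fixes y* = (prey growth rate)/(xy coefficient) — independent of the other coefficients.
With the change, y* = 0.35/0.0013 = 269; it rises from 146.

y* ≈ 269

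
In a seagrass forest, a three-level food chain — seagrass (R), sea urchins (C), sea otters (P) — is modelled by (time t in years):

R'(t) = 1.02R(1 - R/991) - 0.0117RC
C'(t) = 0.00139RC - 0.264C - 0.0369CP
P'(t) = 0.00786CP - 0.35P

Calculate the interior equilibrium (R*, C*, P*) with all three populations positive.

From dP/dt = 0: 0.00786C* = 0.35, so C* = 44.5.
From dR/dt = 0: 1.02(1 - R*/991) = 0.0117·44.5, giving R* = 991·(1 - 0.511) = 485.
From dC/dt = 0: 0.00139·485 - 0.264 = 0.0369P*, so P* = 0.41/0.0369 = 11.1.

R* ≈ 485, C* ≈ 44.5, P* ≈ 11.1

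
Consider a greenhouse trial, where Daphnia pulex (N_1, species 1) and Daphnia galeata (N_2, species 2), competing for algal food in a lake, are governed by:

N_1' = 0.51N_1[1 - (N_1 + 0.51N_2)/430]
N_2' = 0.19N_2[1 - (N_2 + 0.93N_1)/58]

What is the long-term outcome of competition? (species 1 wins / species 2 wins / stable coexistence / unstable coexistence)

Compare the nullcline intercepts: K1/α12 = 430/0.51 = 843 > K2 = 58; K2/α21 = 58/0.93 = 62.4 < K1 = 430.
Since the inequalities point opposite ways, species 1 can invade but species 2 cannot.

species 1 excludes species 2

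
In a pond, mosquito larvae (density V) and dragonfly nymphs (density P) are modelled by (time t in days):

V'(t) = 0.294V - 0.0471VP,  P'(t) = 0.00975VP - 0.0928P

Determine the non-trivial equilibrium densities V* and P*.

Set dP/dt = 0 with P > 0: 0.00975V - 0.0928 = 0, so V* = 0.0928/0.00975 = 9.52.
Set dV/dt = 0 with V > 0: 0.294 - 0.0471P = 0, so P* = 0.294/0.0471 = 6.24.

V* ≈ 9.52, P* ≈ 6.24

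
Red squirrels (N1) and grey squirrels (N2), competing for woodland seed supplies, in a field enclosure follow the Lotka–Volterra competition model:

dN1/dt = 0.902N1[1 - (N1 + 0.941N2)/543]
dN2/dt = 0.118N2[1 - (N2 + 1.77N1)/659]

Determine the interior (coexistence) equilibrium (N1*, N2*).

Setting both brackets to zero gives the nullclines N1 + 0.941N2 = 543 and 1.77N1 + N2 = 659.
Substituting N2 = 659 - 1.77N1 into the first: N1(1 - 0.941·1.77) = 543 - 0.941·659.
So N1* = -77.1/-0.666 = 116, and then N2* = 659 - 1.77·116 = 454.

N1* ≈ 116, N2* ≈ 454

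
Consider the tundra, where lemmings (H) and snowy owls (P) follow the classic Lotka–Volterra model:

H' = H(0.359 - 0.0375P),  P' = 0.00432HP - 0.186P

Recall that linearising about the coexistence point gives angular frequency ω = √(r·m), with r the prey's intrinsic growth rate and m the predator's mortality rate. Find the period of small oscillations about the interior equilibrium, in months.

Here r = 0.359 and m = 0.186, so r·m = 0.0668.
ω = √0.0668 = 0.258 per month, hence T = 2π/ω ≈ 24.3 months.

T ≈ 24.3 months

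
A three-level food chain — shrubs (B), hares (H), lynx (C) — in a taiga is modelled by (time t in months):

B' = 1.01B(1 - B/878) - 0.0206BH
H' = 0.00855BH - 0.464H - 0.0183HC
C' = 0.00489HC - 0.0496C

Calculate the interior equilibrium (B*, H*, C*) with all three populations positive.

B* ≈ 696, H* ≈ 10.1, C* ≈ 300

From dC/dt = 0: 0.00489H* = 0.0496, so H* = 10.1.
From dB/dt = 0: 1.01(1 - B*/878) = 0.0206·10.1, giving B* = 878·(1 - 0.207) = 696.
From dH/dt = 0: 0.00855·696 - 0.464 = 0.0183C*, so C* = 5.49/0.0183 = 300.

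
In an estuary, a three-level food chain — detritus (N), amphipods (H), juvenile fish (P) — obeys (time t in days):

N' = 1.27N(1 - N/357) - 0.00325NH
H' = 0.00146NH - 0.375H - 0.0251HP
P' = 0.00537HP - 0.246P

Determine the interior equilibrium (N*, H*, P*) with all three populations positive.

From dP/dt = 0: 0.00537H* = 0.246, so H* = 45.8.
From dN/dt = 0: 1.27(1 - N*/357) = 0.00325·45.8, giving N* = 357·(1 - 0.117) = 315.
From dH/dt = 0: 0.00146·315 - 0.375 = 0.0251P*, so P* = 0.0851/0.0251 = 3.39.

N* ≈ 315, H* ≈ 45.8, P* ≈ 3.39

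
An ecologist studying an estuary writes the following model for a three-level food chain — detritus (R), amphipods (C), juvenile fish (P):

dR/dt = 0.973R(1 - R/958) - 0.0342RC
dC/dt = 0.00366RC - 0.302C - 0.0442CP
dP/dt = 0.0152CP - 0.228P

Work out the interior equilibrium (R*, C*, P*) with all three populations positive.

From dP/dt = 0: 0.0152C* = 0.228, so C* = 15.
From dR/dt = 0: 0.973(1 - R*/958) = 0.0342·15, giving R* = 958·(1 - 0.527) = 453.
From dC/dt = 0: 0.00366·453 - 0.302 = 0.0442P*, so P* = 1.36/0.0442 = 30.7.

R* ≈ 453, C* ≈ 15, P* ≈ 30.7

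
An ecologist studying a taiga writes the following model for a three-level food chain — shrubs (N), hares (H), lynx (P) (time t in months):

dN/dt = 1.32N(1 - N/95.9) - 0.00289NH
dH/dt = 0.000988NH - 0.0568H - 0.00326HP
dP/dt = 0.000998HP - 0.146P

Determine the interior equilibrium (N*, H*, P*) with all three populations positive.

From dP/dt = 0: 0.000998H* = 0.146, so H* = 146.
From dN/dt = 0: 1.32(1 - N*/95.9) = 0.00289·146, giving N* = 95.9·(1 - 0.32) = 65.2.
From dH/dt = 0: 0.000988·65.2 - 0.0568 = 0.00326P*, so P* = 0.0076/0.00326 = 2.33.

N* ≈ 65.2, H* ≈ 146, P* ≈ 2.33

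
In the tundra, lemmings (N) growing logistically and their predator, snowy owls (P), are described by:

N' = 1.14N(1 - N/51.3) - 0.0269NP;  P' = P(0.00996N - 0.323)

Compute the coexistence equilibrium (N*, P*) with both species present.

N* ≈ 32.4, P* ≈ 15.6

From dP/dt = 0 with P > 0: 0.00996N* = 0.323, so N* = 32.4.
Substitute into dN/dt = 0: 1.14(1 - 32.4/51.3) = 0.0269P*.
The bracket is 0.368, giving P* = 0.419/0.0269 = 15.6.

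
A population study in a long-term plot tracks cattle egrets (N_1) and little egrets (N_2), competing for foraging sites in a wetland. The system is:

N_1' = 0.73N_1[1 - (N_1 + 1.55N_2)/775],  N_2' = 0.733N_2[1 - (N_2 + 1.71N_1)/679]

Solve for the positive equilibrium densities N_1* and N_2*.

N_1* ≈ 168, N_2* ≈ 392

Setting both brackets to zero gives the nullclines N_1 + 1.55N_2 = 775 and 1.71N_1 + N_2 = 679.
Substituting N_2 = 679 - 1.71N_1 into the first: N_1(1 - 1.55·1.71) = 775 - 1.55·679.
So N_1* = -277/-1.65 = 168, and then N_2* = 679 - 1.71·168 = 392.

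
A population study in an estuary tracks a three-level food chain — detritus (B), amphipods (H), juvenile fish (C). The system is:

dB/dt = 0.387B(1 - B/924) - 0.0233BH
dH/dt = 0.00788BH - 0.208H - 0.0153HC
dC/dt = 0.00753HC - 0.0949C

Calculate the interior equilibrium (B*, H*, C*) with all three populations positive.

B* ≈ 223, H* ≈ 12.6, C* ≈ 101

From dC/dt = 0: 0.00753H* = 0.0949, so H* = 12.6.
From dB/dt = 0: 0.387(1 - B*/924) = 0.0233·12.6, giving B* = 924·(1 - 0.759) = 223.
From dH/dt = 0: 0.00788·223 - 0.208 = 0.0153C*, so C* = 1.55/0.0153 = 101.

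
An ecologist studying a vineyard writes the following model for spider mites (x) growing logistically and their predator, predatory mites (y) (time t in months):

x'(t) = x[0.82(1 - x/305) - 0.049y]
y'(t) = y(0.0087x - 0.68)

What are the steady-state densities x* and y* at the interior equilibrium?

From dy/dt = 0 with y > 0: 0.0087x* = 0.68, so x* = 78.2.
Substitute into dx/dt = 0: 0.82(1 - 78.2/305) = 0.049y*.
The bracket is 0.744, giving y* = 0.61/0.049 = 12.4.

x* ≈ 78.2, y* ≈ 12.4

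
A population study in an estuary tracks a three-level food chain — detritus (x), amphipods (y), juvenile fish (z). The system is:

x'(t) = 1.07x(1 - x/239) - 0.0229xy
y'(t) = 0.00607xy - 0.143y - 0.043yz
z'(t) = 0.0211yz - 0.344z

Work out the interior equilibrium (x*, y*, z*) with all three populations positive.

From dz/dt = 0: 0.0211y* = 0.344, so y* = 16.3.
From dx/dt = 0: 1.07(1 - x*/239) = 0.0229·16.3, giving x* = 239·(1 - 0.349) = 156.
From dy/dt = 0: 0.00607·156 - 0.143 = 0.043z*, so z* = 0.802/0.043 = 18.6.

x* ≈ 156, y* ≈ 16.3, z* ≈ 18.6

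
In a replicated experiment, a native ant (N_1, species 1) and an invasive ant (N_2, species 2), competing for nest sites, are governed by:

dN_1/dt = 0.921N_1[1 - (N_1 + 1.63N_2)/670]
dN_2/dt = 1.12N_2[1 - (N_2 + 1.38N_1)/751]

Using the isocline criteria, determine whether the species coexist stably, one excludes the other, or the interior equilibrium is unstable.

Compare the nullcline intercepts: K1/α12 = 670/1.63 = 411 < K2 = 751; K2/α21 = 751/1.38 = 544 < K1 = 670.
Since both are reversed, neither can invade when rare; the interior point is a saddle.

unstable coexistence (outcome depends on initial conditions)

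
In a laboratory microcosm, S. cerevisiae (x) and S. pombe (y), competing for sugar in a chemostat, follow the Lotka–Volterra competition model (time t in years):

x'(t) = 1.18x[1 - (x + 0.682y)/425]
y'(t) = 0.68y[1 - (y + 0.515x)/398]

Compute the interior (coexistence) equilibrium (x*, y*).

x* ≈ 237, y* ≈ 276

Setting both brackets to zero gives the nullclines x + 0.682y = 425 and 0.515x + y = 398.
Substituting y = 398 - 0.515x into the first: x(1 - 0.682·0.515) = 425 - 0.682·398.
So x* = 154/0.649 = 237, and then y* = 398 - 0.515·237 = 276.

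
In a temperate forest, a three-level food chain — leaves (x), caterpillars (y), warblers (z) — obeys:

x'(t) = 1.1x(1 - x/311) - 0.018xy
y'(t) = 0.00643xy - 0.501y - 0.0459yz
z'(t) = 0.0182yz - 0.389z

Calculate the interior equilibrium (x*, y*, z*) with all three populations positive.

From dz/dt = 0: 0.0182y* = 0.389, so y* = 21.4.
From dx/dt = 0: 1.1(1 - x*/311) = 0.018·21.4, giving x* = 311·(1 - 0.35) = 202.
From dy/dt = 0: 0.00643·202 - 0.501 = 0.0459z*, so z* = 0.799/0.0459 = 17.4.

x* ≈ 202, y* ≈ 21.4, z* ≈ 17.4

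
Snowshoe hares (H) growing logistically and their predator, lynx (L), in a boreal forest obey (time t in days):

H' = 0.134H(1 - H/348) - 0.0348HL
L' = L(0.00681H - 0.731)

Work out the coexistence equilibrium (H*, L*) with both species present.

H* ≈ 107, L* ≈ 2.66

From dL/dt = 0 with L > 0: 0.00681H* = 0.731, so H* = 107.
Substitute into dH/dt = 0: 0.134(1 - 107/348) = 0.0348L*.
The bracket is 0.692, giving L* = 0.0927/0.0348 = 2.66.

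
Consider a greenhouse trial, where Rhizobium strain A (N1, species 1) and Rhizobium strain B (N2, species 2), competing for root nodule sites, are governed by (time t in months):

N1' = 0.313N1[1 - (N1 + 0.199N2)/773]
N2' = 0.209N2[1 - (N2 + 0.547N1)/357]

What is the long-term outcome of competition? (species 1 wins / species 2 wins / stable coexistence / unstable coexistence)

Compare the nullcline intercepts: K1/α12 = 773/0.199 = 3880 > K2 = 357; K2/α21 = 357/0.547 = 653 < K1 = 773.
Since the inequalities point opposite ways, species 1 can invade but species 2 cannot.

species 1 excludes species 2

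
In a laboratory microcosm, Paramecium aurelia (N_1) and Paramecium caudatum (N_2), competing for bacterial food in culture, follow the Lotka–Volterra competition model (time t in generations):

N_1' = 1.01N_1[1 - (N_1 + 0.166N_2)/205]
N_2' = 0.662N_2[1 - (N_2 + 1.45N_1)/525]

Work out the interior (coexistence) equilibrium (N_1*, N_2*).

N_1* ≈ 155, N_2* ≈ 300

Setting both brackets to zero gives the nullclines N_1 + 0.166N_2 = 205 and 1.45N_1 + N_2 = 525.
Substituting N_2 = 525 - 1.45N_1 into the first: N_1(1 - 0.166·1.45) = 205 - 0.166·525.
So N_1* = 118/0.759 = 155, and then N_2* = 525 - 1.45·155 = 300.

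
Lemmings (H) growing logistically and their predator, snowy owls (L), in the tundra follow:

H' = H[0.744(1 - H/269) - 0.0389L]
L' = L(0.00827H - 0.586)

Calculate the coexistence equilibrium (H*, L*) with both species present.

H* ≈ 70.9, L* ≈ 14.1

From dL/dt = 0 with L > 0: 0.00827H* = 0.586, so H* = 70.9.
Substitute into dH/dt = 0: 0.744(1 - 70.9/269) = 0.0389L*.
The bracket is 0.737, giving L* = 0.548/0.0389 = 14.1.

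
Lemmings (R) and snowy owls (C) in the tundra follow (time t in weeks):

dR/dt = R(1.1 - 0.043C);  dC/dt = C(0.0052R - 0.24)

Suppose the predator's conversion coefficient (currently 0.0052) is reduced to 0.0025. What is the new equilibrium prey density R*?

R* ≈ 96

At the interior fixed point, setting dC/dt = 0 with C > 0 fixes R* = (predator death rate)/(RC coefficient) — independent of the other coefficients.
With the change, R* = 0.24/0.0025 = 96; it rises from 46.2.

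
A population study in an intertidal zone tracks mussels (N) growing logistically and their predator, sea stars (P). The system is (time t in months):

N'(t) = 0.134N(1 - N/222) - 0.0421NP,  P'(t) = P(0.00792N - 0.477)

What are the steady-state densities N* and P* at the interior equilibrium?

N* ≈ 60.2, P* ≈ 2.32

From dP/dt = 0 with P > 0: 0.00792N* = 0.477, so N* = 60.2.
Substitute into dN/dt = 0: 0.134(1 - 60.2/222) = 0.0421P*.
The bracket is 0.729, giving P* = 0.0976/0.0421 = 2.32.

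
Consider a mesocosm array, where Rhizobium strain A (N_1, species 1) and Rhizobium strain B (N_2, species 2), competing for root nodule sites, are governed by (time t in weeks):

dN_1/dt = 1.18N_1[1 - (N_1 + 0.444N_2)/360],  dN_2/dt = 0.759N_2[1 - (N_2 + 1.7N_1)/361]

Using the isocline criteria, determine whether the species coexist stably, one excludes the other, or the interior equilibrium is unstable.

Compare the nullcline intercepts: K1/α12 = 360/0.444 = 811 > K2 = 361; K2/α21 = 361/1.7 = 212 < K1 = 360.
Since the inequalities point opposite ways, species 1 can invade but species 2 cannot.

species 1 excludes species 2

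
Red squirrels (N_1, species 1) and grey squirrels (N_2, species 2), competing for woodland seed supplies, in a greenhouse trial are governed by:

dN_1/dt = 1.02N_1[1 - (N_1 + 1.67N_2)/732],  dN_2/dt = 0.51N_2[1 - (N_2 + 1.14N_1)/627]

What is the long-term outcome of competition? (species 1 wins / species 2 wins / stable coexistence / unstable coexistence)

Compare the nullcline intercepts: K1/α12 = 732/1.67 = 438 < K2 = 627; K2/α21 = 627/1.14 = 550 < K1 = 732.
Since both are reversed, neither can invade when rare; the interior point is a saddle.

unstable coexistence (outcome depends on initial conditions)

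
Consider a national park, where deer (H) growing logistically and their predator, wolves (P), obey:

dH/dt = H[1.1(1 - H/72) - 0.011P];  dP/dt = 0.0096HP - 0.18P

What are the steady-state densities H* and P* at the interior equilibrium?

H* ≈ 18.8, P* ≈ 74

From dP/dt = 0 with P > 0: 0.0096H* = 0.18, so H* = 18.8.
Substitute into dH/dt = 0: 1.1(1 - 18.8/72) = 0.011P*.
The bracket is 0.74, giving P* = 0.814/0.011 = 74.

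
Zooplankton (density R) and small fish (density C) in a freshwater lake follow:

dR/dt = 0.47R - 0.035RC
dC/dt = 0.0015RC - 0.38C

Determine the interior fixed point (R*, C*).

R* ≈ 253, C* ≈ 13.4

Set dC/dt = 0 with C > 0: 0.0015R - 0.38 = 0, so R* = 0.38/0.0015 = 253.
Set dR/dt = 0 with R > 0: 0.47 - 0.035C = 0, so C* = 0.47/0.035 = 13.4.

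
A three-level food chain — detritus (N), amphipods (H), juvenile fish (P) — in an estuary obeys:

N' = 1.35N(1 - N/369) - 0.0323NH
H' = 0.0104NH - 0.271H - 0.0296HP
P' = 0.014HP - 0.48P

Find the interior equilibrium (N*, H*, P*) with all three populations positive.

N* ≈ 66.3, H* ≈ 34.3, P* ≈ 14.1

From dP/dt = 0: 0.014H* = 0.48, so H* = 34.3.
From dN/dt = 0: 1.35(1 - N*/369) = 0.0323·34.3, giving N* = 369·(1 - 0.82) = 66.3.
From dH/dt = 0: 0.0104·66.3 - 0.271 = 0.0296P*, so P* = 0.419/0.0296 = 14.1.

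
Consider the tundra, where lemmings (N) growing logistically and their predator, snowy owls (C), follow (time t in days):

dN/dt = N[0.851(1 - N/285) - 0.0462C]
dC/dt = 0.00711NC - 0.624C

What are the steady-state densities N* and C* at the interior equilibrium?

From dC/dt = 0 with C > 0: 0.00711N* = 0.624, so N* = 87.8.
Substitute into dN/dt = 0: 0.851(1 - 87.8/285) = 0.0462C*.
The bracket is 0.692, giving C* = 0.589/0.0462 = 12.7.

N* ≈ 87.8, C* ≈ 12.7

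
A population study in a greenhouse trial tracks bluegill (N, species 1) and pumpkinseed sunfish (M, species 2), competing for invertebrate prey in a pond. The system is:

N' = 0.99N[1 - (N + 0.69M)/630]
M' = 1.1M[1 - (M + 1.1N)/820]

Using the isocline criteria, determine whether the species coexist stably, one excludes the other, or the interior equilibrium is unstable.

stable coexistence

Compare the nullcline intercepts: K1/α12 = 630/0.69 = 913 > K2 = 820; K2/α21 = 820/1.1 = 745 > K1 = 630.
Since both inequalities hold, each species can invade when rare, so the interior equilibrium is stable.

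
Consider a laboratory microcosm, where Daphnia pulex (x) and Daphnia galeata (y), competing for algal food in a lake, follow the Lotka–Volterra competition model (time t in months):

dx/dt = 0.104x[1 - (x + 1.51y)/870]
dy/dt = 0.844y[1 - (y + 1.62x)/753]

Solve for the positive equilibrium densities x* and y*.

Setting both brackets to zero gives the nullclines x + 1.51y = 870 and 1.62x + y = 753.
Substituting y = 753 - 1.62x into the first: x(1 - 1.51·1.62) = 870 - 1.51·753.
So x* = -267/-1.45 = 185, and then y* = 753 - 1.62·185 = 454.

x* ≈ 185, y* ≈ 454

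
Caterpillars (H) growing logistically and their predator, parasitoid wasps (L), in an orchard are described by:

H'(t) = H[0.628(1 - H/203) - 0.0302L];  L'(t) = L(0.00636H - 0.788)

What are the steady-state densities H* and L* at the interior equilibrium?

From dL/dt = 0 with L > 0: 0.00636H* = 0.788, so H* = 124.
Substitute into dH/dt = 0: 0.628(1 - 124/203) = 0.0302L*.
The bracket is 0.39, giving L* = 0.245/0.0302 = 8.1.

H* ≈ 124, L* ≈ 8.1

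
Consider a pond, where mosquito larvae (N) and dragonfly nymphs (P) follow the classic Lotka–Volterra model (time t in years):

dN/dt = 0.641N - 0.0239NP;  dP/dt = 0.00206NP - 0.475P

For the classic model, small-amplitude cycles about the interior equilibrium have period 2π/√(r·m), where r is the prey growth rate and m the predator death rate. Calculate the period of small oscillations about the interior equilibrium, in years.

T ≈ 11.4 years

Here r = 0.641 and m = 0.475, so r·m = 0.304.
ω = √0.304 = 0.552 per year, hence T = 2π/ω ≈ 11.4 years.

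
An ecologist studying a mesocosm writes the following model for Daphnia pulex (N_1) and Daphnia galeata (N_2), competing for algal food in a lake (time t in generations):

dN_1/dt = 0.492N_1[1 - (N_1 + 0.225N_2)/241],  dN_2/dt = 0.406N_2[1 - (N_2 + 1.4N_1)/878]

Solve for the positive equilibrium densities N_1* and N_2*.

Setting both brackets to zero gives the nullclines N_1 + 0.225N_2 = 241 and 1.4N_1 + N_2 = 878.
Substituting N_2 = 878 - 1.4N_1 into the first: N_1(1 - 0.225·1.4) = 241 - 0.225·878.
So N_1* = 43.4/0.685 = 63.4, and then N_2* = 878 - 1.4·63.4 = 789.

N_1* ≈ 63.4, N_2* ≈ 789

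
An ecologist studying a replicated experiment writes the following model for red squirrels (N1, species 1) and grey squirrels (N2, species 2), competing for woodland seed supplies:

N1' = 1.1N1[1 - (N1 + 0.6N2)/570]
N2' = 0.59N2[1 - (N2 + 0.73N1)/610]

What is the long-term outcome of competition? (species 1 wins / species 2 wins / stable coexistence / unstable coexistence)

Compare the nullcline intercepts: K1/α12 = 570/0.6 = 950 > K2 = 610; K2/α21 = 610/0.73 = 836 > K1 = 570.
Since both inequalities hold, each species can invade when rare, so the interior equilibrium is stable.

stable coexistence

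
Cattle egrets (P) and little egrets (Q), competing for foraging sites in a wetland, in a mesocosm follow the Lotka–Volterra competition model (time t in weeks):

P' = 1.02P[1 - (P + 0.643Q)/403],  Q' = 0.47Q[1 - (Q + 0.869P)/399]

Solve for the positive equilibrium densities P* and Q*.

P* ≈ 332, Q* ≈ 111

Setting both brackets to zero gives the nullclines P + 0.643Q = 403 and 0.869P + Q = 399.
Substituting Q = 399 - 0.869P into the first: P(1 - 0.643·0.869) = 403 - 0.643·399.
So P* = 146/0.441 = 332, and then Q* = 399 - 0.869·332 = 111.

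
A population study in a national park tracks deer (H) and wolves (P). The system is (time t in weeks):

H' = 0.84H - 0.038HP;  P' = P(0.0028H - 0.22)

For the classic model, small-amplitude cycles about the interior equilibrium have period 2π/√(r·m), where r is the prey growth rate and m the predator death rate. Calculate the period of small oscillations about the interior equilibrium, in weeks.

Here r = 0.84 and m = 0.22, so r·m = 0.185.
ω = √0.185 = 0.43 per week, hence T = 2π/ω ≈ 14.6 weeks.

T ≈ 14.6 weeks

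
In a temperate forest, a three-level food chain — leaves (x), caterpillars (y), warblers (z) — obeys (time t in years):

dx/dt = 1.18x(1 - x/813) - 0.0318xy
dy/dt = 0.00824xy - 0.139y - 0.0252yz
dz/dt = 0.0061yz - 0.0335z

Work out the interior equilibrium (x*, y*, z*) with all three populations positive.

From dz/dt = 0: 0.0061y* = 0.0335, so y* = 5.49.
From dx/dt = 0: 1.18(1 - x*/813) = 0.0318·5.49, giving x* = 813·(1 - 0.148) = 693.
From dy/dt = 0: 0.00824·693 - 0.139 = 0.0252z*, so z* = 5.57/0.0252 = 221.

x* ≈ 693, y* ≈ 5.49, z* ≈ 221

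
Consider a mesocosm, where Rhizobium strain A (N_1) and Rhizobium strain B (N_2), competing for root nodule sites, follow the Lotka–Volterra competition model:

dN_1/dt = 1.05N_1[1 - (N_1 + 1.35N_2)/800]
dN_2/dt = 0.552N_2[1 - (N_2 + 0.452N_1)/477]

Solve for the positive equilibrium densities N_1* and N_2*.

Setting both brackets to zero gives the nullclines N_1 + 1.35N_2 = 800 and 0.452N_1 + N_2 = 477.
Substituting N_2 = 477 - 0.452N_1 into the first: N_1(1 - 1.35·0.452) = 800 - 1.35·477.
So N_1* = 156/0.39 = 400, and then N_2* = 477 - 0.452·400 = 296.

N_1* ≈ 400, N_2* ≈ 296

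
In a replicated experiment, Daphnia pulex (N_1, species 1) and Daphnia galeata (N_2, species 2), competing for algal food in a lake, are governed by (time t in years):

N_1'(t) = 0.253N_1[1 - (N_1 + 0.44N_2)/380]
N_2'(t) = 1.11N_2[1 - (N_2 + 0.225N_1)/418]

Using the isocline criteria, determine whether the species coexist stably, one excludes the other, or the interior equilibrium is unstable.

Compare the nullcline intercepts: K1/α12 = 380/0.44 = 864 > K2 = 418; K2/α21 = 418/0.225 = 1860 > K1 = 380.
Since both inequalities hold, each species can invade when rare, so the interior equilibrium is stable.

stable coexistence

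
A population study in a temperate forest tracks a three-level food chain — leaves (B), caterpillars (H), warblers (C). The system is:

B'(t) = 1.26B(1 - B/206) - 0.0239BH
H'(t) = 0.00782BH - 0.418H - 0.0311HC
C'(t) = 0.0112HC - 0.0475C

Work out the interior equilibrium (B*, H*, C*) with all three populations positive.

B* ≈ 189, H* ≈ 4.24, C* ≈ 34.2

From dC/dt = 0: 0.0112H* = 0.0475, so H* = 4.24.
From dB/dt = 0: 1.26(1 - B*/206) = 0.0239·4.24, giving B* = 206·(1 - 0.0804) = 189.
From dH/dt = 0: 0.00782·189 - 0.418 = 0.0311C*, so C* = 1.06/0.0311 = 34.2.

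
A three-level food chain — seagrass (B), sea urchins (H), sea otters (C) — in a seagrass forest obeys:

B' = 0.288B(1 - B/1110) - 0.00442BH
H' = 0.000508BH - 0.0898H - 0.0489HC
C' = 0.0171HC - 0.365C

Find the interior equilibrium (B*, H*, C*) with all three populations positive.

From dC/dt = 0: 0.0171H* = 0.365, so H* = 21.3.
From dB/dt = 0: 0.288(1 - B*/1110) = 0.00442·21.3, giving B* = 1110·(1 - 0.328) = 746.
From dH/dt = 0: 0.000508·746 - 0.0898 = 0.0489C*, so C* = 0.289/0.0489 = 5.92.

B* ≈ 746, H* ≈ 21.3, C* ≈ 5.92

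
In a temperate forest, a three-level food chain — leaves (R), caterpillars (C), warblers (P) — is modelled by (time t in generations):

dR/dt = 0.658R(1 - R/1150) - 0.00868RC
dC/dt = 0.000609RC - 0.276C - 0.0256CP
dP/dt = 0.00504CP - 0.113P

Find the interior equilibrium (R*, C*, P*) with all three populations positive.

From dP/dt = 0: 0.00504C* = 0.113, so C* = 22.4.
From dR/dt = 0: 0.658(1 - R*/1150) = 0.00868·22.4, giving R* = 1150·(1 - 0.296) = 810.
From dC/dt = 0: 0.000609·810 - 0.276 = 0.0256P*, so P* = 0.217/0.0256 = 8.48.

R* ≈ 810, C* ≈ 22.4, P* ≈ 8.48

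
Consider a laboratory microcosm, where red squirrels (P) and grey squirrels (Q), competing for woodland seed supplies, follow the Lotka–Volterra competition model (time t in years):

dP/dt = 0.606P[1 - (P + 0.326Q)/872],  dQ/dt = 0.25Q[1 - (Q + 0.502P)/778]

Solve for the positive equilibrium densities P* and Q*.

Setting both brackets to zero gives the nullclines P + 0.326Q = 872 and 0.502P + Q = 778.
Substituting Q = 778 - 0.502P into the first: P(1 - 0.326·0.502) = 872 - 0.326·778.
So P* = 618/0.836 = 739, and then Q* = 778 - 0.502·739 = 407.

P* ≈ 739, Q* ≈ 407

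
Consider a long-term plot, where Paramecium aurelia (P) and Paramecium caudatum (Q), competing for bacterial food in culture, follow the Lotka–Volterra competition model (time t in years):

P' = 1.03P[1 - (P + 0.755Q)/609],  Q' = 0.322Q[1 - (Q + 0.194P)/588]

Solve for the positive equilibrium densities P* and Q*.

Setting both brackets to zero gives the nullclines P + 0.755Q = 609 and 0.194P + Q = 588.
Substituting Q = 588 - 0.194P into the first: P(1 - 0.755·0.194) = 609 - 0.755·588.
So P* = 165/0.854 = 193, and then Q* = 588 - 0.194·193 = 550.

P* ≈ 193, Q* ≈ 550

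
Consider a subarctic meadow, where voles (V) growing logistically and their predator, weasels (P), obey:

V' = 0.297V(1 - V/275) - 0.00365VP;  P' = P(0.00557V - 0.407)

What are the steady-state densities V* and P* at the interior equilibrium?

V* ≈ 73.1, P* ≈ 59.7

From dP/dt = 0 with P > 0: 0.00557V* = 0.407, so V* = 73.1.
Substitute into dV/dt = 0: 0.297(1 - 73.1/275) = 0.00365P*.
The bracket is 0.734, giving P* = 0.218/0.00365 = 59.7.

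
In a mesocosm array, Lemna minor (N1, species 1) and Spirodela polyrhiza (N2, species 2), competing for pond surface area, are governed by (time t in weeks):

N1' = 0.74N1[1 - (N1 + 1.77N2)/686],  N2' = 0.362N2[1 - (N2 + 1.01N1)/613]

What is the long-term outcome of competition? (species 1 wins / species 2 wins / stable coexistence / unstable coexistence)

Compare the nullcline intercepts: K1/α12 = 686/1.77 = 388 < K2 = 613; K2/α21 = 613/1.01 = 607 < K1 = 686.
Since both are reversed, neither can invade when rare; the interior point is a saddle.

unstable coexistence (outcome depends on initial conditions)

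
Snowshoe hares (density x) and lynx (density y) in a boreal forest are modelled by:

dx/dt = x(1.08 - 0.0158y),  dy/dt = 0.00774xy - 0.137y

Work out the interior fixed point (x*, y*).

x* ≈ 17.7, y* ≈ 68.4

Set dy/dt = 0 with y > 0: 0.00774x - 0.137 = 0, so x* = 0.137/0.00774 = 17.7.
Set dx/dt = 0 with x > 0: 1.08 - 0.0158y = 0, so y* = 1.08/0.0158 = 68.4.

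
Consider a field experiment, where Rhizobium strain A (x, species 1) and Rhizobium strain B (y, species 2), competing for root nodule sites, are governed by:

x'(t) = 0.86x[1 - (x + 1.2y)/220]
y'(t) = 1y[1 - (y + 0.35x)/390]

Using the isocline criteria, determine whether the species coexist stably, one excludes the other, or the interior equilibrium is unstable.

species 2 excludes species 1

Compare the nullcline intercepts: K1/α12 = 220/1.2 = 183 < K2 = 390; K2/α21 = 390/0.35 = 1110 > K1 = 220.
Since the inequalities point opposite ways, species 2 can invade but species 1 cannot.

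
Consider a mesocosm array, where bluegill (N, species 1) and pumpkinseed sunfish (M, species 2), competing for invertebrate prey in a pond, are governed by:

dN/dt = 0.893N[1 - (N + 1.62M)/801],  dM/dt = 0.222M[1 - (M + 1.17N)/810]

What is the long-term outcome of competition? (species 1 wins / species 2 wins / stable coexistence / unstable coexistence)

Compare the nullcline intercepts: K1/α12 = 801/1.62 = 494 < K2 = 810; K2/α21 = 810/1.17 = 692 < K1 = 801.
Since both are reversed, neither can invade when rare; the interior point is a saddle.

unstable coexistence (outcome depends on initial conditions)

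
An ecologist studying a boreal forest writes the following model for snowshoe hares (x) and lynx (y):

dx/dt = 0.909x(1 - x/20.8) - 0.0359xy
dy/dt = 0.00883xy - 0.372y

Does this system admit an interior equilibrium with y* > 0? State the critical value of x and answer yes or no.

The predator equation gives dy/dt > 0 only when x > 0.372/0.00883 = 42.1.
Without the predator, x → K = 20.8. Since 20.8 < 42.1, the predator cannot invade.

Threshold x = 42.1; K < 42.1, so no, the predator goes extinct.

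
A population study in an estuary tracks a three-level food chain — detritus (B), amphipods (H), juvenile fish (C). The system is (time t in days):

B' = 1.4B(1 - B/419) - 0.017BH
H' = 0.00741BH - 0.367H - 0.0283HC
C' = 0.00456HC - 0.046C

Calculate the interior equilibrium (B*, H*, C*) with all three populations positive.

B* ≈ 368, H* ≈ 10.1, C* ≈ 83.3

From dC/dt = 0: 0.00456H* = 0.046, so H* = 10.1.
From dB/dt = 0: 1.4(1 - B*/419) = 0.017·10.1, giving B* = 419·(1 - 0.122) = 368.
From dH/dt = 0: 0.00741·368 - 0.367 = 0.0283C*, so C* = 2.36/0.0283 = 83.3.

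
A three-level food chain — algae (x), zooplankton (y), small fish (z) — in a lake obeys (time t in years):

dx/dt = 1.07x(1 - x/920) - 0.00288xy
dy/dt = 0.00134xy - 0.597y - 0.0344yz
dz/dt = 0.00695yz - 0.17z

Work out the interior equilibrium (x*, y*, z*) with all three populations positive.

x* ≈ 859, y* ≈ 24.5, z* ≈ 16.1

From dz/dt = 0: 0.00695y* = 0.17, so y* = 24.5.
From dx/dt = 0: 1.07(1 - x*/920) = 0.00288·24.5, giving x* = 920·(1 - 0.0658) = 859.
From dy/dt = 0: 0.00134·859 - 0.597 = 0.0344z*, so z* = 0.555/0.0344 = 16.1.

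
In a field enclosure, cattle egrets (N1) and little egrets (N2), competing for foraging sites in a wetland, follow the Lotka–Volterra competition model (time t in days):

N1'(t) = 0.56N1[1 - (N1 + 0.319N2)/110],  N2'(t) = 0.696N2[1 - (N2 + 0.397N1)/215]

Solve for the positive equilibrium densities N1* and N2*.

N1* ≈ 47.4, N2* ≈ 196

Setting both brackets to zero gives the nullclines N1 + 0.319N2 = 110 and 0.397N1 + N2 = 215.
Substituting N2 = 215 - 0.397N1 into the first: N1(1 - 0.319·0.397) = 110 - 0.319·215.
So N1* = 41.4/0.873 = 47.4, and then N2* = 215 - 0.397·47.4 = 196.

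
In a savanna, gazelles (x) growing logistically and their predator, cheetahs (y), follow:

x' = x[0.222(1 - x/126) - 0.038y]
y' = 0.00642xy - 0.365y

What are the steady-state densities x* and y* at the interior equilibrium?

From dy/dt = 0 with y > 0: 0.00642x* = 0.365, so x* = 56.9.
Substitute into dx/dt = 0: 0.222(1 - 56.9/126) = 0.038y*.
The bracket is 0.549, giving y* = 0.122/0.038 = 3.21.

x* ≈ 56.9, y* ≈ 3.21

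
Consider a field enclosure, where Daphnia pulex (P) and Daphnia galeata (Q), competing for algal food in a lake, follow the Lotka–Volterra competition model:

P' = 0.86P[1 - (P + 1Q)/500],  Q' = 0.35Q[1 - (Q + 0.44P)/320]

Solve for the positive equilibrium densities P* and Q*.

P* ≈ 321, Q* ≈ 179

Setting both brackets to zero gives the nullclines P + 1Q = 500 and 0.44P + Q = 320.
Substituting Q = 320 - 0.44P into the first: P(1 - 1·0.44) = 500 - 1·320.
So P* = 180/0.56 = 321, and then Q* = 320 - 0.44·321 = 179.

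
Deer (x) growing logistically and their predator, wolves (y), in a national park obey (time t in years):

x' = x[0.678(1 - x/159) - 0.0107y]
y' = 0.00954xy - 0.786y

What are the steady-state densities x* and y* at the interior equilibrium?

From dy/dt = 0 with y > 0: 0.00954x* = 0.786, so x* = 82.4.
Substitute into dx/dt = 0: 0.678(1 - 82.4/159) = 0.0107y*.
The bracket is 0.482, giving y* = 0.327/0.0107 = 30.5.

x* ≈ 82.4, y* ≈ 30.5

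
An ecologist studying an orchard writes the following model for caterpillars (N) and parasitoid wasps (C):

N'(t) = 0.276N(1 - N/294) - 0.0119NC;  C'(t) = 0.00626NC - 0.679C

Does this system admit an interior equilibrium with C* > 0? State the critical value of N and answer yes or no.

Threshold N = 108; K > 108, so yes, the predator persists.

The predator equation gives dC/dt > 0 only when N > 0.679/0.00626 = 108.
Without the predator, N → K = 294. Since 294 > 108, the predator can invade and persist.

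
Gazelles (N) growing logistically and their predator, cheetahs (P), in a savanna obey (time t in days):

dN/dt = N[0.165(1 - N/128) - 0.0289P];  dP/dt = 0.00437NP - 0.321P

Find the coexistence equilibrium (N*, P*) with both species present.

From dP/dt = 0 with P > 0: 0.00437N* = 0.321, so N* = 73.5.
Substitute into dN/dt = 0: 0.165(1 - 73.5/128) = 0.0289P*.
The bracket is 0.426, giving P* = 0.0703/0.0289 = 2.43.

N* ≈ 73.5, P* ≈ 2.43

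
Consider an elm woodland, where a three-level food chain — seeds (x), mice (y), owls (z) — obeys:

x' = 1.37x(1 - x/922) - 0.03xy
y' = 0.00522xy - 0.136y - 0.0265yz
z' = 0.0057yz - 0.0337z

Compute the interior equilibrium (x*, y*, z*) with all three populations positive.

From dz/dt = 0: 0.0057y* = 0.0337, so y* = 5.91.
From dx/dt = 0: 1.37(1 - x*/922) = 0.03·5.91, giving x* = 922·(1 - 0.129) = 803.
From dy/dt = 0: 0.00522·803 - 0.136 = 0.0265z*, so z* = 4.05/0.0265 = 153.

x* ≈ 803, y* ≈ 5.91, z* ≈ 153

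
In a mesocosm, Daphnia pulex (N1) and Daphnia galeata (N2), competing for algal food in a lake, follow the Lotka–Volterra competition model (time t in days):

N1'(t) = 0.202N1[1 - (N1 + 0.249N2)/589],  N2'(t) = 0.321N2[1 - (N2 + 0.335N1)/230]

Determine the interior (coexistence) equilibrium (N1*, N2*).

N1* ≈ 580, N2* ≈ 35.7

Setting both brackets to zero gives the nullclines N1 + 0.249N2 = 589 and 0.335N1 + N2 = 230.
Substituting N2 = 230 - 0.335N1 into the first: N1(1 - 0.249·0.335) = 589 - 0.249·230.
So N1* = 532/0.917 = 580, and then N2* = 230 - 0.335·580 = 35.7.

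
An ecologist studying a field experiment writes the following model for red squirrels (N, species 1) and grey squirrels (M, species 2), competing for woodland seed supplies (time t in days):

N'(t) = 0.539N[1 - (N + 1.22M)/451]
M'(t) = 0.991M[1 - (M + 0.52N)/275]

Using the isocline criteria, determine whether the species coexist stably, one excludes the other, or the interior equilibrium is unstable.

Compare the nullcline intercepts: K1/α12 = 451/1.22 = 370 > K2 = 275; K2/α21 = 275/0.52 = 529 > K1 = 451.
Since both inequalities hold, each species can invade when rare, so the interior equilibrium is stable.

stable coexistence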